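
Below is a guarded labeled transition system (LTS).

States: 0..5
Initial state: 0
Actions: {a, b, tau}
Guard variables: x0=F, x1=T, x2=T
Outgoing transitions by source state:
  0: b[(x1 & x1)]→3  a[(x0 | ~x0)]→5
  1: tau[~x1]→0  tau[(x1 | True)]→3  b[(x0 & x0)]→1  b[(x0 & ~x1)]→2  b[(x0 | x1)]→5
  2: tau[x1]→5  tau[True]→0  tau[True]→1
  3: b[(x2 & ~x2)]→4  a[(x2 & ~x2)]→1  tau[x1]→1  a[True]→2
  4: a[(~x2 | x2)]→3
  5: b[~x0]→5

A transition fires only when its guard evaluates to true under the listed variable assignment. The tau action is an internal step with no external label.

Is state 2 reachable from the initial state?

Answer: REACHABLE

Working:
After dropping false guards: 11 live edges.
depth 0: {0}
depth 1: {3,5}  total {0,3,5}
depth 2: {1,2}  total {0,1,2,3,5}
Reachable = {0,1,2,3,5}
Path to 2: b·a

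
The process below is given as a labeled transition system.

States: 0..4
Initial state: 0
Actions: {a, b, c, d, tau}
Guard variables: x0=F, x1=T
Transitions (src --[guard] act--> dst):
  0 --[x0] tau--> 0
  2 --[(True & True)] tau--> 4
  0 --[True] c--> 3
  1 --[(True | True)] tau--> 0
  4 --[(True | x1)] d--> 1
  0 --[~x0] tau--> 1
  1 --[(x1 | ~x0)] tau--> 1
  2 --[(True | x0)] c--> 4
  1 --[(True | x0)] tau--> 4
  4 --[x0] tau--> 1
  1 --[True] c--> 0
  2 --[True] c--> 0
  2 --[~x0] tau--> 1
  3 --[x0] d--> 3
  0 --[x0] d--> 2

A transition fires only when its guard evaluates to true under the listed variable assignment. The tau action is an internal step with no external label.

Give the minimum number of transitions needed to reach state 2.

Breadth-first toward 2:
  depth 0: {0}
  depth 1: {1,3}
  depth 2: {4}
2 never appears.

Answer: UNREACHABLE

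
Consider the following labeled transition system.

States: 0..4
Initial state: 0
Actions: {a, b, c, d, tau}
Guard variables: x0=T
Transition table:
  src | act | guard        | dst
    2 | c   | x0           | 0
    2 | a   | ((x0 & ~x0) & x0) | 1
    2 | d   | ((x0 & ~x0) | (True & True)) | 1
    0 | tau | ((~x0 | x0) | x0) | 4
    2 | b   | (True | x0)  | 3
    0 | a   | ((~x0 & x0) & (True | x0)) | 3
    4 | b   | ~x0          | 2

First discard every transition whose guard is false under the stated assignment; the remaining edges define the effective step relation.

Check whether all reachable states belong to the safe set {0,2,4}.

Allowed set {0,2,4}
Reach set: {0,4}
  0: safe
  4: safe

Answer: INVARIANT HOLDS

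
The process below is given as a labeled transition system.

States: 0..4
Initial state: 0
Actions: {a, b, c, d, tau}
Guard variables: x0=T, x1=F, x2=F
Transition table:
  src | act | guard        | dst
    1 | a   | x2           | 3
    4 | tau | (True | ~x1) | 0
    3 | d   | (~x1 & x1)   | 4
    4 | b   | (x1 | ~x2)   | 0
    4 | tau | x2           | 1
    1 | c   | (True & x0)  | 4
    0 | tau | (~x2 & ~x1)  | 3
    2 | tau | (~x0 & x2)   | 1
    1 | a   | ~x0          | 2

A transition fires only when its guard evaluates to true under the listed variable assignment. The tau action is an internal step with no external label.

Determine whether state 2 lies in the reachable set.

Guard filter leaves 4 enabled edge(s).
depth 0: {0}
depth 1: {3}  cumulative {0,3}
R = {0,3}

Answer: UNREACHABLE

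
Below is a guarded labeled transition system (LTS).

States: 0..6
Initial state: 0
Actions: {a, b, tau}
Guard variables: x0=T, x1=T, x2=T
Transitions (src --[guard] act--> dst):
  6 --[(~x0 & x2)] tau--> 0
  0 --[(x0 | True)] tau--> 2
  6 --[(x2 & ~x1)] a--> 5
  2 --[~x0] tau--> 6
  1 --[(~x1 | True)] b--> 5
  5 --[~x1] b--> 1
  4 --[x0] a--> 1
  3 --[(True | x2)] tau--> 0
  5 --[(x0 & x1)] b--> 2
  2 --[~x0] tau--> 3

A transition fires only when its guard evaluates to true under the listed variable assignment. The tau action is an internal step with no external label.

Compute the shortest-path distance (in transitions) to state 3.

Answer: UNREACHABLE

Trace:
BFS to 3:
  L0 = {0}
  L1 = {2}
3 never appears.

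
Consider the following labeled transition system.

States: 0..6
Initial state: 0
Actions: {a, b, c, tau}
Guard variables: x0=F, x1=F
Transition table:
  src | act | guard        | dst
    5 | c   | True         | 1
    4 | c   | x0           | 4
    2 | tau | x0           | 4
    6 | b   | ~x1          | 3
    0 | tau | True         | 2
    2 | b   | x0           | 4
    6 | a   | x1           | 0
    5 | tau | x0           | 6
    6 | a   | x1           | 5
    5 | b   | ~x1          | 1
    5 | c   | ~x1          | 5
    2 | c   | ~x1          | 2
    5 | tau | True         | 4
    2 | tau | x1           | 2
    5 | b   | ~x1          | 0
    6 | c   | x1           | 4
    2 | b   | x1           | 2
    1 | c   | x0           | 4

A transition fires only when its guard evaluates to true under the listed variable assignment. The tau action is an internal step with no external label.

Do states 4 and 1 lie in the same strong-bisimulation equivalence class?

Answer: BISIMILAR

Analysis:
Compute ~ classes (split until stable):
  π0 = {{0,1,2,3,4,5,6}}
  π1 = {{0},{1,3,4},{2},{5},{6}}
Fixed point at round 2; 5 class(es).
[4]={1,3,4}  [1]={1,3,4}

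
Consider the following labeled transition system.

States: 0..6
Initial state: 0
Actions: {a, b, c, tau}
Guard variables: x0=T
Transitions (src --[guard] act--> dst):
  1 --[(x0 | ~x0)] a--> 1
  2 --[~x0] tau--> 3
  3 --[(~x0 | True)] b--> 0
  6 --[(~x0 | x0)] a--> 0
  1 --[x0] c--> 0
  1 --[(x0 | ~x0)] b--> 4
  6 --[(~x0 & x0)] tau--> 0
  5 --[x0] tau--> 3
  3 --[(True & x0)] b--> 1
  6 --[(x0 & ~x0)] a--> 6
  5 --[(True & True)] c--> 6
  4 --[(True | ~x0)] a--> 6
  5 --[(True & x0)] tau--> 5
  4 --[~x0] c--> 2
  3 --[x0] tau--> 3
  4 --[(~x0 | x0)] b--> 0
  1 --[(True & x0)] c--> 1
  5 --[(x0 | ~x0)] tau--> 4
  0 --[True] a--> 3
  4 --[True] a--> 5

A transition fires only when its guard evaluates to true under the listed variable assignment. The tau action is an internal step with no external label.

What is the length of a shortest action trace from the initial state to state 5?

Answer: 4

Analysis:
BFS to 5:
  Layer 0: {0}
  Layer 1: {3}
  Layer 2: {1}
  Layer 3: {4}
  Layer 4: {5,6}
depth(5)=4, e.g. a·b·b·a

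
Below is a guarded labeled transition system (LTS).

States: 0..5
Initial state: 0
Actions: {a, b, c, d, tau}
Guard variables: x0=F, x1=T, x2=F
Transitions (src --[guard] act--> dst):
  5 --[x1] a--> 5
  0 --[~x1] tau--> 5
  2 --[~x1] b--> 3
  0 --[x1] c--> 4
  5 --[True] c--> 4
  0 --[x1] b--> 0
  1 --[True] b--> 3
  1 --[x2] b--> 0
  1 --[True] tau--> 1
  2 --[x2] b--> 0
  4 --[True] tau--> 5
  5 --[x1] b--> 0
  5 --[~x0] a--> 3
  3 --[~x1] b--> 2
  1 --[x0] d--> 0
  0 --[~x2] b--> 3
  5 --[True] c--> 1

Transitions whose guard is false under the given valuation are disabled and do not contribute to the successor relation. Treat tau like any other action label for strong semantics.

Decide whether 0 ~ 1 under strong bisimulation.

Answer: NOT BISIMILAR

Working:
Refine partition for ~:
  π0 = {{0,1,2,3,4,5}}
  π1 = {{0},{1},{2,3},{4},{5}}
stable after 2 split(s): 5 block(s)
0∈{0}, 1∈{1}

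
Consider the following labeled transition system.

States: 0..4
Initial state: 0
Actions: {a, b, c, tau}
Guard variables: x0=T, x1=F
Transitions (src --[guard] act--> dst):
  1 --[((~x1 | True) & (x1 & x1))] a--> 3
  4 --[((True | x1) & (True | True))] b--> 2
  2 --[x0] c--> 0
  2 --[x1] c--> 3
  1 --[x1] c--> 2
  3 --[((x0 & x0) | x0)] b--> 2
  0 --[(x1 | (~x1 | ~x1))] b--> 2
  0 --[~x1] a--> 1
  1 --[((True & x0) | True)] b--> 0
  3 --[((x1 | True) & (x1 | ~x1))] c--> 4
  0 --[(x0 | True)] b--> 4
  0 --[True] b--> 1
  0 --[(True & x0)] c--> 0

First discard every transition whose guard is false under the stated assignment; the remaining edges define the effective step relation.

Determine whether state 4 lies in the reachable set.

Guard filter leaves 10 enabled edge(s).
Layer 0: {0}
Layer 1: {1,2,4}  total {0,1,2,4}
R = {0,1,2,4}
witness 4: b

Answer: REACHABLE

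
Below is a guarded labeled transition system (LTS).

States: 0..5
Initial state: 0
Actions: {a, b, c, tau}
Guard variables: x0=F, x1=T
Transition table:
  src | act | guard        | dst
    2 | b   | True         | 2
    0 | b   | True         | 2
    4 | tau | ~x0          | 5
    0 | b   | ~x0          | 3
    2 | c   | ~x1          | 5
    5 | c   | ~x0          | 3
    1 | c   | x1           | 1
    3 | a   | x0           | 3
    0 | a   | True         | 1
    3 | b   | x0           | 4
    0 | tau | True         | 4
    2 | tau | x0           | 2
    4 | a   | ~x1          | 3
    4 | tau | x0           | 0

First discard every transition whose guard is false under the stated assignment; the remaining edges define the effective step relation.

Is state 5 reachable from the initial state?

Answer: REACHABLE

Working:
Guard filter leaves 8 enabled edge(s).
Layer 0: {0}
Layer 1: {1,2,3,4}  cumulative {0,1,2,3,4}
Layer 2: {5}  cumulative {0,1,2,3,4,5}
R = {0,1,2,3,4,5}
trace reaching 5: tau·tau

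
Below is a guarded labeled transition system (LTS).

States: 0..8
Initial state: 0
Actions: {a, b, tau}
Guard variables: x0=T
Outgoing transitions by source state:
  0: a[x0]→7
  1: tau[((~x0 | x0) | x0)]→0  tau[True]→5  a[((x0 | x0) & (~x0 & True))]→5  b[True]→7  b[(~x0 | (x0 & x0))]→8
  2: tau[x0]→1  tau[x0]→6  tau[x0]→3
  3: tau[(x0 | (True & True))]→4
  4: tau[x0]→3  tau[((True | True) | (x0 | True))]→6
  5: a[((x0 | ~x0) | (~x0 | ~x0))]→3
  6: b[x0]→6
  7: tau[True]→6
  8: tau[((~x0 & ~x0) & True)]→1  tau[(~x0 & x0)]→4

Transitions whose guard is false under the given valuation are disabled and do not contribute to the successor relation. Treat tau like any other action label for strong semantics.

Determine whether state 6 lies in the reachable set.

Answer: REACHABLE

Trace:
Guard filter leaves 14 enabled edge(s).
depth 0: {0}
depth 1: {7}  cumulative {0,7}
depth 2: {6}  cumulative {0,6,7}
R = {0,6,7}
witness 6: a·tau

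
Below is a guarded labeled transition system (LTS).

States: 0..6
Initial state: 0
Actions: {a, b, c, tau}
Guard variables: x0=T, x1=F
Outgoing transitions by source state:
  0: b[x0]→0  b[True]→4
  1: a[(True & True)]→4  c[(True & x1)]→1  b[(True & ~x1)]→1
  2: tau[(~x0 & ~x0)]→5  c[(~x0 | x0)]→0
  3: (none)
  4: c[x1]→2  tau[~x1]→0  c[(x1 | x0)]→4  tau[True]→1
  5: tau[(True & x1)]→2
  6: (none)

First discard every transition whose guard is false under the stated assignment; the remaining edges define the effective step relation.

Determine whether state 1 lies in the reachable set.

Answer: REACHABLE

Trace:
Guard filter leaves 8 enabled edge(s).
Layer 0: {0}
Layer 1: {4}  cumulative {0,4}
Layer 2: {1}  cumulative {0,1,4}
R = {0,1,4}
trace reaching 1: b·tau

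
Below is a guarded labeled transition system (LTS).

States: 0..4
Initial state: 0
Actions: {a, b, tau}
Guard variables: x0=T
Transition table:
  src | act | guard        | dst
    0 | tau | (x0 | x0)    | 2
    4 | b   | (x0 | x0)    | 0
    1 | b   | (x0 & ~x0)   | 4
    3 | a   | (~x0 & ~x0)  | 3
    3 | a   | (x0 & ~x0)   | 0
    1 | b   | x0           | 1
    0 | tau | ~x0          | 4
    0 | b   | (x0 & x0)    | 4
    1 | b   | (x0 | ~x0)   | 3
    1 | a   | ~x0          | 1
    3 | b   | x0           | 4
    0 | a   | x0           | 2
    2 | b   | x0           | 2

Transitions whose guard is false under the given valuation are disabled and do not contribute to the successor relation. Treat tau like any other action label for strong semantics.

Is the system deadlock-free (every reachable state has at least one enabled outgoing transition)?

Answer: DEADLOCK-FREE

Trace:
Reachable = {0,2,4}
  0: a→2  b→4  tau→2  [3 out]
  2: b→2  [1 out]
  4: b→0  [1 out]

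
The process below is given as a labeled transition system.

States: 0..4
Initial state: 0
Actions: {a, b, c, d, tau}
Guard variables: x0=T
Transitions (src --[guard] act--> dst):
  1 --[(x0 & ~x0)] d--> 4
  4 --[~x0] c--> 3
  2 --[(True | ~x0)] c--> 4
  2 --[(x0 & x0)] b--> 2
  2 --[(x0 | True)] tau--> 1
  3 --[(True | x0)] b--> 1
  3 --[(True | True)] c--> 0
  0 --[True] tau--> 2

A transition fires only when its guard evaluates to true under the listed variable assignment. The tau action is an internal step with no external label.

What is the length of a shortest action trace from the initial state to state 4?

Answer: 2

Analysis:
Breadth-first toward 4:
  depth 0: {0}
  depth 1: {2}
  depth 2: {1,4}
first hit 4 at d=2 via tau·c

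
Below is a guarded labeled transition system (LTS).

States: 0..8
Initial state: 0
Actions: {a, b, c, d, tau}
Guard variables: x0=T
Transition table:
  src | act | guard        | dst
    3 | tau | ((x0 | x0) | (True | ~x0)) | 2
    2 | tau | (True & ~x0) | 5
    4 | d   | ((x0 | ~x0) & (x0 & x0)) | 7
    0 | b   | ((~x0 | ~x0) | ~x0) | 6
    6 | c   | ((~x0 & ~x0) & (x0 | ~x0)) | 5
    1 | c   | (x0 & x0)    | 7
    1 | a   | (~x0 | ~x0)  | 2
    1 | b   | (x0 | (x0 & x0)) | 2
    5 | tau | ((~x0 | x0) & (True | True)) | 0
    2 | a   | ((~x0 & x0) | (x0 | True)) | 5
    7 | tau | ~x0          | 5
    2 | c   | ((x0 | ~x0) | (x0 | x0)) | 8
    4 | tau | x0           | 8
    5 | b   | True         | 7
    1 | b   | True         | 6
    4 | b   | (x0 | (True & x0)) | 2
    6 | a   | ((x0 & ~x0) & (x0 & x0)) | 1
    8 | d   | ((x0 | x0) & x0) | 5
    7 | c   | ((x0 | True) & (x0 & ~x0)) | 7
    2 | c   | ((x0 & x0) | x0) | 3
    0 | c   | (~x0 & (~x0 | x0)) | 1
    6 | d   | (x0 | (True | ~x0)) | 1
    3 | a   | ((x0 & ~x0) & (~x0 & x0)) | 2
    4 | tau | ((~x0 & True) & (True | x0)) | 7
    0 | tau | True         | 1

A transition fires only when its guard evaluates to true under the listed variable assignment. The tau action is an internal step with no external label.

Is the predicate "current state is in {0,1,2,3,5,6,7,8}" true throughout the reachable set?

Answer: INVARIANT HOLDS

Working:
Safe = {0,1,2,3,5,6,7,8}
Reachable = {0,1,2,3,5,6,7,8}
  0: ✓
  1: ✓
  2: ✓
  3: ✓
  5: ✓
  6: ✓
  7: ✓
  8: ✓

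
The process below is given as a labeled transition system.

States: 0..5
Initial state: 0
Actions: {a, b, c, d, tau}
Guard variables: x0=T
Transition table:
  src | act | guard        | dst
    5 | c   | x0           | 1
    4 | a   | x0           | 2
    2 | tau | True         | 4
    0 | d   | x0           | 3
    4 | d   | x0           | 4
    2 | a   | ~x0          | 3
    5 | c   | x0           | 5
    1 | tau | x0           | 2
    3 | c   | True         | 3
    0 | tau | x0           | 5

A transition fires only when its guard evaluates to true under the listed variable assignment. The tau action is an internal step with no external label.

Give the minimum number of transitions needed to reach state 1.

Answer: 2

Analysis:
Breadth-first toward 1:
  depth 0: {0}
  depth 1: {3,5}
  depth 2: {1}
depth(1)=2, e.g. tau·c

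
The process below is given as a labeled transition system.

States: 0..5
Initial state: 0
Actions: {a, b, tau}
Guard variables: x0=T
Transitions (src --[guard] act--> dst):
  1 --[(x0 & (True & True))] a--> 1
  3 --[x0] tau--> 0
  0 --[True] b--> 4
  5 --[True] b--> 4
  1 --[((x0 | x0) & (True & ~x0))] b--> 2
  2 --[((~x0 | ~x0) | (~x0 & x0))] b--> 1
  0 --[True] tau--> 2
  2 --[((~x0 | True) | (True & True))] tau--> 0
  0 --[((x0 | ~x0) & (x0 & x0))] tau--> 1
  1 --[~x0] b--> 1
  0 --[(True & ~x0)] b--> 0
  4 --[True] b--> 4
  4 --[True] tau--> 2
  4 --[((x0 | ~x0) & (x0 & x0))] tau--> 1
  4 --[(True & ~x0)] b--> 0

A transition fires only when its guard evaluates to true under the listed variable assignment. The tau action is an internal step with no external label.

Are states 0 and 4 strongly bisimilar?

Answer: BISIMILAR

Analysis:
Refine partition for ~:
  π0 = {{0,1,2,3,4,5}}
  π1 = {{0,4},{1},{2,3},{5}}
Fixed point at round 2; 4 class(es).
[0]={0,4}  [4]={0,4}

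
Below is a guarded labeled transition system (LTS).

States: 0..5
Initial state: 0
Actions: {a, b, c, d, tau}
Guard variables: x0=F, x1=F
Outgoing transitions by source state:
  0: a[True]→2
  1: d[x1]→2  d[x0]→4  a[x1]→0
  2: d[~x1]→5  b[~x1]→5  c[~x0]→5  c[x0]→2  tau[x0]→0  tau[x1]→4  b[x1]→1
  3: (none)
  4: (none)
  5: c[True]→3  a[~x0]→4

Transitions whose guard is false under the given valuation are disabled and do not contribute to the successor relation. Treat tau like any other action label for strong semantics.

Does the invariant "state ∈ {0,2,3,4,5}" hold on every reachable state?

Answer: INVARIANT HOLDS

Trace:
Safe = {0,2,3,4,5}
Reach set: {0,2,3,4,5}
  0: safe
  2: safe
  3: safe
  4: safe
  5: safe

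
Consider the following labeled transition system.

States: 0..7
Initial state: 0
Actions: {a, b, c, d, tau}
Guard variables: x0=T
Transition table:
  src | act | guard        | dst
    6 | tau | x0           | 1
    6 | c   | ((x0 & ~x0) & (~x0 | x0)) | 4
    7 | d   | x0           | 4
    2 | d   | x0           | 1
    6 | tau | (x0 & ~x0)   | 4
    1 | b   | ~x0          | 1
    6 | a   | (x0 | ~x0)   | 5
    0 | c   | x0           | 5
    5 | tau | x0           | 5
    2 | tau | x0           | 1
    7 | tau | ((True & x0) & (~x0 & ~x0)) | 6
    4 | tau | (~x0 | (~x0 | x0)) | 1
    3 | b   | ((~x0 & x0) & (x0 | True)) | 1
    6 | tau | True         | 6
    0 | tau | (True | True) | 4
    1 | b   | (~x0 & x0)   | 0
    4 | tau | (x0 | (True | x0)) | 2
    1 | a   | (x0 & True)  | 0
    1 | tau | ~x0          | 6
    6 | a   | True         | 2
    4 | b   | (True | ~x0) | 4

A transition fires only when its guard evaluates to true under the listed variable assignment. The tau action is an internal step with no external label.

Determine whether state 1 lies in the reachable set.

Answer: REACHABLE

Analysis:
Guard filter leaves 14 enabled edge(s).
depth 0: {0}
depth 1: {4,5}  cumulative {0,4,5}
depth 2: {1,2}  cumulative {0,1,2,4,5}
Reachable = {0,1,2,4,5}
witness 1: tau·tau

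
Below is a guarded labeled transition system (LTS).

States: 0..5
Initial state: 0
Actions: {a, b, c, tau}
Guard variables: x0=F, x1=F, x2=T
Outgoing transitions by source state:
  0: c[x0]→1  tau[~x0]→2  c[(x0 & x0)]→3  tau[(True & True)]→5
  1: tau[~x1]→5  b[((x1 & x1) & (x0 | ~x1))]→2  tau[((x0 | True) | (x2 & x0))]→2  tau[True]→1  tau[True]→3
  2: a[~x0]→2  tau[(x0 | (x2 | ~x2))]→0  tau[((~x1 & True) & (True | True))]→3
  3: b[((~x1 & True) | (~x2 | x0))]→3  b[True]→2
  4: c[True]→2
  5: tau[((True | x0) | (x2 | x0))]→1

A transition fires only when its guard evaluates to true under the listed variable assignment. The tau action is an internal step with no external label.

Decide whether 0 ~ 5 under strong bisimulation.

Compute ~ classes (split until stable):
  round 0: {{0,1,2,3,4,5}}
  round 1: {{0,1,5},{2},{3},{4}}
  round 2: {{0},{1},{2},{3},{4},{5}}
6 equivalence class(es) (converged in 3)
[0]={0}  [5]={5}

Answer: NOT BISIMILAR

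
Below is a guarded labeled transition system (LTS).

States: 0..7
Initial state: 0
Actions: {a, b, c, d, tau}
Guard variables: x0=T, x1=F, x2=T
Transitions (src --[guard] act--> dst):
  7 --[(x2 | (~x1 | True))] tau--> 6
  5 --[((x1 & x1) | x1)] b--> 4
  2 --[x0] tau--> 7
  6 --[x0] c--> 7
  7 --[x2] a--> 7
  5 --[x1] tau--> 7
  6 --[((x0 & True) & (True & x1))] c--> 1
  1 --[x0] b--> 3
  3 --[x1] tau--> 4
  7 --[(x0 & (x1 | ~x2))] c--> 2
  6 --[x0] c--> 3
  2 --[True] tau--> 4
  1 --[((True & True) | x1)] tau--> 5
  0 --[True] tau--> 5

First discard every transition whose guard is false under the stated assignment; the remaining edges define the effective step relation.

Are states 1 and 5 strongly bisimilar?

Answer: NOT BISIMILAR

Analysis:
Compute ~ classes (split until stable):
  round 0: {{0,1,2,3,4,5,6,7}}
  round 1: {{0,2},{1},{3,4,5},{6},{7}}
  round 2: {{0},{1},{2},{3,4,5},{6},{7}}
stable after 3 split(s): 6 block(s)
class of 1: {1}; class of 5: {3,4,5}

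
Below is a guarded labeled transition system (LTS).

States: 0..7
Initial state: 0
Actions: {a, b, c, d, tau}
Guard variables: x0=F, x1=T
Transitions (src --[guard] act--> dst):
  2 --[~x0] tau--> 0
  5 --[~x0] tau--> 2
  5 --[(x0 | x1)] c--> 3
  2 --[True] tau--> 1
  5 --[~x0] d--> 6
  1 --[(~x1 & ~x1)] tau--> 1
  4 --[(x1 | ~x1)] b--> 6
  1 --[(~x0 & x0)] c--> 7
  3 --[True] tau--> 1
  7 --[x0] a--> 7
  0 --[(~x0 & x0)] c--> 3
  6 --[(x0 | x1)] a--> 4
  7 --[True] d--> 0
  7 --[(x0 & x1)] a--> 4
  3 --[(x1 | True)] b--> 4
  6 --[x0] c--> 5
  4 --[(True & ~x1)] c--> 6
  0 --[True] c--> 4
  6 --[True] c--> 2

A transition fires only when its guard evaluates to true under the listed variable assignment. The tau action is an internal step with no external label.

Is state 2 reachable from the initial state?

Guard filter leaves 12 enabled edge(s).
depth 0: {0}
depth 1: {4}  cumulative {0,4}
depth 2: {6}  cumulative {0,4,6}
depth 3: {2}  cumulative {0,2,4,6}
depth 4: {1}  cumulative {0,1,2,4,6}
R = {0,1,2,4,6}
trace reaching 2: c·b·c

Answer: REACHABLE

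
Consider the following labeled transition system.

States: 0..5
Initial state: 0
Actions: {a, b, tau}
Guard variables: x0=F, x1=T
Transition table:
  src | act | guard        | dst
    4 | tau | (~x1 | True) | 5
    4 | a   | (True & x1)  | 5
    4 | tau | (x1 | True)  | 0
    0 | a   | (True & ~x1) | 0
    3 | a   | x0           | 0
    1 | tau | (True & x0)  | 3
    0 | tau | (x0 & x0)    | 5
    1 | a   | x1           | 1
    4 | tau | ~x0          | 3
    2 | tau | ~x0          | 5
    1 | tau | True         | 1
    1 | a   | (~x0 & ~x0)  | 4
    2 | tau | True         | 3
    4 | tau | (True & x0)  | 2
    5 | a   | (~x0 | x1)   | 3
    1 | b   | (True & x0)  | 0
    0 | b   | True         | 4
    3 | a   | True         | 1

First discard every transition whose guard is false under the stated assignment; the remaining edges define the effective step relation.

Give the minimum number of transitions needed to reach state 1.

Answer: 3

Trace:
Breadth-first toward 1:
  L0 = {0}
  L1 = {4}
  L2 = {3,5}
  L3 = {1}
1 enters at depth 3; path b·tau·a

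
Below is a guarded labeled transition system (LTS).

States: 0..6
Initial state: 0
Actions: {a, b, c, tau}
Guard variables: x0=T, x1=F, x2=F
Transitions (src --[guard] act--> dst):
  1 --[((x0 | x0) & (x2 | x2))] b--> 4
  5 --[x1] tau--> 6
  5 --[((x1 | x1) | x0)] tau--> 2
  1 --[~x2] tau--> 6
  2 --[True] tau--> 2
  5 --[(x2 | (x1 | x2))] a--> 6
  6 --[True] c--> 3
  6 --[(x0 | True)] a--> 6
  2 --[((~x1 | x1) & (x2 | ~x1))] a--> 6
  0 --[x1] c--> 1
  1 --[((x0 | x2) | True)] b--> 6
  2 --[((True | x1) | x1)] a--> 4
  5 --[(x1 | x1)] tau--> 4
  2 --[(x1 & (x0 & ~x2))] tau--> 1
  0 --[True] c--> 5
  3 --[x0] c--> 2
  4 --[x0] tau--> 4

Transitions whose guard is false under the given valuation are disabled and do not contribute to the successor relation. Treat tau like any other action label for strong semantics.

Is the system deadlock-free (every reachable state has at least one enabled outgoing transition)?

Reach set: {0,2,3,4,5,6}
  0: c→5  [1 out]
  2: a→4  a→6  tau→2  [3 out]
  3: c→2  [1 out]
  4: tau→4  [1 out]
  5: tau→2  [1 out]
  6: a→6  c→3  [2 out]

Answer: DEADLOCK-FREE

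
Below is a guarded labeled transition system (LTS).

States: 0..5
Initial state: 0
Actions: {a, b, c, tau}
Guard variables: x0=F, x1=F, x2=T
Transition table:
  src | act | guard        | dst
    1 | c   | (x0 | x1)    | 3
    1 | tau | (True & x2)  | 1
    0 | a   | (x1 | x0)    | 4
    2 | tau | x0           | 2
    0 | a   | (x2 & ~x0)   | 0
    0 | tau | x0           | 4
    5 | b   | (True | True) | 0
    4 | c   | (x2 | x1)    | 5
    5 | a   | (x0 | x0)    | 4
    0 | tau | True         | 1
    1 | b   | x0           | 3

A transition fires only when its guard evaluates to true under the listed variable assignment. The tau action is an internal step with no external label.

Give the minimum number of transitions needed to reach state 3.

Breadth-first toward 3:
  depth 0: {0}
  depth 1: {1}
3 never appears.

Answer: UNREACHABLE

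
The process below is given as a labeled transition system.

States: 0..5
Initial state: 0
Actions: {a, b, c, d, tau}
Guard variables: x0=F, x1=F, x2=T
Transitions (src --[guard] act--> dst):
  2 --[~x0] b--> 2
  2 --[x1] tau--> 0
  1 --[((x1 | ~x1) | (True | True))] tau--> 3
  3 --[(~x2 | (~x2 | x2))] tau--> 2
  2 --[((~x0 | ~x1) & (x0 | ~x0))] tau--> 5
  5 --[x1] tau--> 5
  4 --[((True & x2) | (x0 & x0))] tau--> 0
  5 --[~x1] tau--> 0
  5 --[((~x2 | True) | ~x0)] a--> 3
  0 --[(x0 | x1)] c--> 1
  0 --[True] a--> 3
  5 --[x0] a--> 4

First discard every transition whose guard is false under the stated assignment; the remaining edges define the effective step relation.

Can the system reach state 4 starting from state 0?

Answer: UNREACHABLE

Working:
Guard filter leaves 8 enabled edge(s).
depth 0: {0}
depth 1: {3}  cumulative {0,3}
depth 2: {2}  cumulative {0,2,3}
depth 3: {5}  cumulative {0,2,3,5}
Reach set: {0,2,3,5}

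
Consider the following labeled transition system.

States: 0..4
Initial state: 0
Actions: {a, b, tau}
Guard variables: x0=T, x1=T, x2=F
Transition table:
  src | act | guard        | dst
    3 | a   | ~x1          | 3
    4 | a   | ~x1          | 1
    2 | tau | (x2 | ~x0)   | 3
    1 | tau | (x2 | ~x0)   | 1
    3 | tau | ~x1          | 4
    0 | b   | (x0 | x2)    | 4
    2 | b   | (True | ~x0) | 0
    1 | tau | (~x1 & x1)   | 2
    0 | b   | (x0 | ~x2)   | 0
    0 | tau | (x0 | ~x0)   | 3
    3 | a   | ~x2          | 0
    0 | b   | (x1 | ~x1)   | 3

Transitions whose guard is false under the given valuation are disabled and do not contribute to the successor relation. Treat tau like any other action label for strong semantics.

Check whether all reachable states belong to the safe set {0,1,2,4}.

Inv-set: {0,1,2,4}
Reachable = {0,3,4}
  0: ✓
  3: ✗ unsafe
  4: ✓
witness against invariant: b → 3

Answer: INVARIANT VIOLATED at state 3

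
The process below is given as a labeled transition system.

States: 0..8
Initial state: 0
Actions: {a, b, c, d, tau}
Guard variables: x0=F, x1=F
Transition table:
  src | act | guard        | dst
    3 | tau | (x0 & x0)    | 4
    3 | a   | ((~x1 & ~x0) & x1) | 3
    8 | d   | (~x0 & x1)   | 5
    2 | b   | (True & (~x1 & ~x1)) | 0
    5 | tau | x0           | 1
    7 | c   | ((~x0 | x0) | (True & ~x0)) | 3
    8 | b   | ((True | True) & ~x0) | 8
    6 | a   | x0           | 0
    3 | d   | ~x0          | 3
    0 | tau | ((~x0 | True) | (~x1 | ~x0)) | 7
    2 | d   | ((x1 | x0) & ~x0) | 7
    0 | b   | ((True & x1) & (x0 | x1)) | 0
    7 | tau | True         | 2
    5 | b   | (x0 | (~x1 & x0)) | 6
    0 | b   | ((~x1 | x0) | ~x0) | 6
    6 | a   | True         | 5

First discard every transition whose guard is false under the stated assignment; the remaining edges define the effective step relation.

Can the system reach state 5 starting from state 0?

Answer: REACHABLE

Working:
After dropping false guards: 8 live edges.
L0 = {0}
L1 = {6,7}  now seen {0,6,7}
L2 = {2,3,5}  now seen {0,2,3,5,6,7}
Reachable = {0,2,3,5,6,7}
witness 5: b·a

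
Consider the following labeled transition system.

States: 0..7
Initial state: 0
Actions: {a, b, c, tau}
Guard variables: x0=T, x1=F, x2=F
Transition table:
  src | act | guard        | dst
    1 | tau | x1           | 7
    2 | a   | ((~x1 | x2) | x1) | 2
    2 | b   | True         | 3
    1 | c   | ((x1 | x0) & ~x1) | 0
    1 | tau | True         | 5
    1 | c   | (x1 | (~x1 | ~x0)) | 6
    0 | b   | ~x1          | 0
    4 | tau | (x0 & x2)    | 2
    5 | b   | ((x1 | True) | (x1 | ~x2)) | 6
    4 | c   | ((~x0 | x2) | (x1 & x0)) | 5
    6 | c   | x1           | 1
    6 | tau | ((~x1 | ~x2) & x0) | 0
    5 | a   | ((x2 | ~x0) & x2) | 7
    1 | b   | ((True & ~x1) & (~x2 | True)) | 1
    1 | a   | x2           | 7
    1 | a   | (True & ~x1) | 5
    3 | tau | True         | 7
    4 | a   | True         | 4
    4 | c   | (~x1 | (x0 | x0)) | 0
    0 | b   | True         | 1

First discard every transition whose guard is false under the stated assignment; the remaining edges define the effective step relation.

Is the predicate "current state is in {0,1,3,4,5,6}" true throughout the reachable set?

Answer: INVARIANT HOLDS

Working:
Allowed set {0,1,3,4,5,6}
Reach set: {0,1,5,6}
  0: ok
  1: ok
  5: ok
  6: ok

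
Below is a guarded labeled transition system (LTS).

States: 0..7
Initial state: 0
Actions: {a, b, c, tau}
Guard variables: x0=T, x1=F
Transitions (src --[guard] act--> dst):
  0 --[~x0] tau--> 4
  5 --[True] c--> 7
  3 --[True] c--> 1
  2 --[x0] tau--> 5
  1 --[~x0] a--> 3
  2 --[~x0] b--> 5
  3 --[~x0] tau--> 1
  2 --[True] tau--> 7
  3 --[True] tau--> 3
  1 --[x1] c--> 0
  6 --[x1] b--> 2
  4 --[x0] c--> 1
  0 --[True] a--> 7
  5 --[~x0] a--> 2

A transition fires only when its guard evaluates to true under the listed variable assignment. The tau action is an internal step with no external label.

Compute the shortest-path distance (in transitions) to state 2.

Answer: UNREACHABLE

Trace:
Layered search for 2:
  depth 0: {0}
  depth 1: {7}
2 never appears.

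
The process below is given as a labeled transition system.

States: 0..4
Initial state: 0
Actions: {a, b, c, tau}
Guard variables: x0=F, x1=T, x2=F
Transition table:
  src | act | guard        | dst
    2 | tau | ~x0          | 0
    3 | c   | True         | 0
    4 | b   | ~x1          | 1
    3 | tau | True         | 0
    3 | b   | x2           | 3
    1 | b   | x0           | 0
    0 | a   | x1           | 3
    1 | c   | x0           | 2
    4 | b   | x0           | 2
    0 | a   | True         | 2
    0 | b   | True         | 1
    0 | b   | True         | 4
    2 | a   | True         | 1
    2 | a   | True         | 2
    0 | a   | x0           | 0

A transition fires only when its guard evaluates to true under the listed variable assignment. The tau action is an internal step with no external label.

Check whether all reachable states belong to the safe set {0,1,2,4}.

Allowed set {0,1,2,4}
Reachable = {0,1,2,3,4}
  0: safe
  1: safe
  2: safe
  3: outside
  4: safe
witness against invariant: a → 3

Answer: INVARIANT VIOLATED at state 3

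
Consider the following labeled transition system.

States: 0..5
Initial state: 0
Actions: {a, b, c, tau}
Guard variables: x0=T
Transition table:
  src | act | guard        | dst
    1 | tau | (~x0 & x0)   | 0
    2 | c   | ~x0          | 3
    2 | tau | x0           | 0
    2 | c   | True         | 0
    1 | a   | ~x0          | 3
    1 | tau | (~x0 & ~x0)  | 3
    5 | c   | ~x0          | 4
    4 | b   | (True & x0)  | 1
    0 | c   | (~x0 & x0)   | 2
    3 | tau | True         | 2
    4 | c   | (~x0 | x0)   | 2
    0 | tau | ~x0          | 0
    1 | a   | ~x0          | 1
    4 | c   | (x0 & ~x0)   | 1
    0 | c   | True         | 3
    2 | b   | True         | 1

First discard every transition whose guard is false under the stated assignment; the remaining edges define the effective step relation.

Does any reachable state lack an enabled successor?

R = {0,1,2,3}
  0: c→3  [1 out]
  1: ∅  [STUCK]
  2: b→1  c→0  tau→0  [3 out]
  3: tau→2  [1 out]
Path to 1: c·tau·b

Answer: DEADLOCK at state 1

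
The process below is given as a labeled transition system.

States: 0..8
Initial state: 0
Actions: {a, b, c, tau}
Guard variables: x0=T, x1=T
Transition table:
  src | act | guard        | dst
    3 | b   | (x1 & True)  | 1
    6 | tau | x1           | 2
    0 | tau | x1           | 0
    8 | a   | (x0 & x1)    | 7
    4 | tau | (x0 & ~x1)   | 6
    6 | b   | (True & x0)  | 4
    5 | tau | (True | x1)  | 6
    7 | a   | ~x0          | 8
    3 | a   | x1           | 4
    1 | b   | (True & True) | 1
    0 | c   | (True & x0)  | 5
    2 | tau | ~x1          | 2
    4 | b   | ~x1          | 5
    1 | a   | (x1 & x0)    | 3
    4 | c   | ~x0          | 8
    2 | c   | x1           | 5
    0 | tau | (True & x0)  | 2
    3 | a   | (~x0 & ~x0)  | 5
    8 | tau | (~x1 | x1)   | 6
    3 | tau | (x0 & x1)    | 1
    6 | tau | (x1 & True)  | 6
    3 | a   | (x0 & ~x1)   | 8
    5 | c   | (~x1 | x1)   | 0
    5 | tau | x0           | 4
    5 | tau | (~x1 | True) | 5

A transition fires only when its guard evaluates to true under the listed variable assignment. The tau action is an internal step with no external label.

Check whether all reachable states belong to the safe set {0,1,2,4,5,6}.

Safe = {0,1,2,4,5,6}
R = {0,2,4,5,6}
  0: ✓
  2: ✓
  4: ✓
  5: ✓
  6: ✓

Answer: INVARIANT HOLDS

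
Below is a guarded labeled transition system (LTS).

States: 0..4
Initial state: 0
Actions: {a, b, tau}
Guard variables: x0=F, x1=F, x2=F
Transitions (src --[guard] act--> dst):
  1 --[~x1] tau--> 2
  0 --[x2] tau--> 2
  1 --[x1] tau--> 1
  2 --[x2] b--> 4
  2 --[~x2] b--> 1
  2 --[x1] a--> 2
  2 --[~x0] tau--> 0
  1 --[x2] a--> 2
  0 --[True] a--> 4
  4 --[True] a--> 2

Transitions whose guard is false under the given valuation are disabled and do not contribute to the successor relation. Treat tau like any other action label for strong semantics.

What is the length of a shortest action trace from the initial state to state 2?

Answer: 2

Analysis:
Breadth-first toward 2:
  Layer 0: {0}
  Layer 1: {4}
  Layer 2: {2}
first hit 2 at d=2 via a·a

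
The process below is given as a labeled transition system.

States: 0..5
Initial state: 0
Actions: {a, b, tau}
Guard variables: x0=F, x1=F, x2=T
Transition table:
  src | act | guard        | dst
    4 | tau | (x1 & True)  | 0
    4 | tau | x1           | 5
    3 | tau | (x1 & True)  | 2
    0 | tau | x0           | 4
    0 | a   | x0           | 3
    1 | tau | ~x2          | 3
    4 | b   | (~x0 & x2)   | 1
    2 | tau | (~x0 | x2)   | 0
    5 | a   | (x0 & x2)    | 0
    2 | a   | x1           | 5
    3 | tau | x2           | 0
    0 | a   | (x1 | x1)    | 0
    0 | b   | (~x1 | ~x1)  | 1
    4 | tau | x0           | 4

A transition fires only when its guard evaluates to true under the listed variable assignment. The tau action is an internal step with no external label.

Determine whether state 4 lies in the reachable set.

4 transition(s) survive guard evaluation.
L0 = {0}
L1 = {1}  total {0,1}
Reachable = {0,1}

Answer: UNREACHABLE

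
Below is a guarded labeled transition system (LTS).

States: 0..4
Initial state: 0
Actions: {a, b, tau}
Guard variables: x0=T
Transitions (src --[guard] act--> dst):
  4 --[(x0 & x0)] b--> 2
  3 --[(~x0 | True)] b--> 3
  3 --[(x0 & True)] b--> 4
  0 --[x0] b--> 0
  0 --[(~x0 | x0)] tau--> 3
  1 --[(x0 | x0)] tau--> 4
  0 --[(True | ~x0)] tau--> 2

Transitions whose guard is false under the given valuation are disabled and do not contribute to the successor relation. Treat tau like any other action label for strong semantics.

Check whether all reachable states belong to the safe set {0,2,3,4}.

Answer: INVARIANT HOLDS

Trace:
Inv-set: {0,2,3,4}
Reach set: {0,2,3,4}
  0: ok
  2: ok
  3: ok
  4: ok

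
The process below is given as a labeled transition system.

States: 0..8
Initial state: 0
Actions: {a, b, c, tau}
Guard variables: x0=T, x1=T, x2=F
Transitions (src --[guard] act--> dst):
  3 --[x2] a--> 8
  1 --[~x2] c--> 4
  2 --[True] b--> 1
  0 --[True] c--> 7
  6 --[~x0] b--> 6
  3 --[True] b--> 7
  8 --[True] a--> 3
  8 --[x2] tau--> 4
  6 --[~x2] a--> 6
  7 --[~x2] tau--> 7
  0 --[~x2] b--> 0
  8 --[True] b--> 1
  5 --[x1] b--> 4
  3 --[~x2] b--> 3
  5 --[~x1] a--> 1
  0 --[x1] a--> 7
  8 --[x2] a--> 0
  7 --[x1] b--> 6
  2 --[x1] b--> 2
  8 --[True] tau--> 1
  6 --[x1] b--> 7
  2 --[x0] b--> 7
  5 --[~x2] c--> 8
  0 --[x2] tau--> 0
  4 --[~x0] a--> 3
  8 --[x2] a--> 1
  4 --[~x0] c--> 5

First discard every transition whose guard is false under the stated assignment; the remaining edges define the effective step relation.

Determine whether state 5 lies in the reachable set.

Answer: UNREACHABLE

Trace:
Guard filter leaves 18 enabled edge(s).
L0 = {0}
L1 = {7}  cumulative {0,7}
L2 = {6}  cumulative {0,6,7}
Reach set: {0,6,7}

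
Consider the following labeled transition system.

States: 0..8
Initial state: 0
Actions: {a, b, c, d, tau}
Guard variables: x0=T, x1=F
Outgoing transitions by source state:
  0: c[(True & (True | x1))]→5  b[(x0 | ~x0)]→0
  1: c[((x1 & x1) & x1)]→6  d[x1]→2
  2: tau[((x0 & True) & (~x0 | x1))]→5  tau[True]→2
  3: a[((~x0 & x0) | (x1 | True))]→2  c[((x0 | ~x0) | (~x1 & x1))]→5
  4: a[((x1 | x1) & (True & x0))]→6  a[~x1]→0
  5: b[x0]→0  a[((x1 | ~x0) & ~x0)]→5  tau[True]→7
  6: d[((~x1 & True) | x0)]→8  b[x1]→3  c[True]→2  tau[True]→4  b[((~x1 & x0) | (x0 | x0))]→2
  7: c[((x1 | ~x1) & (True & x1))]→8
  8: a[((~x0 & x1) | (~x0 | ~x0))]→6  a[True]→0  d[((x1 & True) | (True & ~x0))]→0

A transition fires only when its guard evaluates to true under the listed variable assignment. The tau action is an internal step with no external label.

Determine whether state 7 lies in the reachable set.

13 transition(s) survive guard evaluation.
Layer 0: {0}
Layer 1: {5}  cumulative {0,5}
Layer 2: {7}  cumulative {0,5,7}
Reach set: {0,5,7}
trace reaching 7: c·tau

Answer: REACHABLE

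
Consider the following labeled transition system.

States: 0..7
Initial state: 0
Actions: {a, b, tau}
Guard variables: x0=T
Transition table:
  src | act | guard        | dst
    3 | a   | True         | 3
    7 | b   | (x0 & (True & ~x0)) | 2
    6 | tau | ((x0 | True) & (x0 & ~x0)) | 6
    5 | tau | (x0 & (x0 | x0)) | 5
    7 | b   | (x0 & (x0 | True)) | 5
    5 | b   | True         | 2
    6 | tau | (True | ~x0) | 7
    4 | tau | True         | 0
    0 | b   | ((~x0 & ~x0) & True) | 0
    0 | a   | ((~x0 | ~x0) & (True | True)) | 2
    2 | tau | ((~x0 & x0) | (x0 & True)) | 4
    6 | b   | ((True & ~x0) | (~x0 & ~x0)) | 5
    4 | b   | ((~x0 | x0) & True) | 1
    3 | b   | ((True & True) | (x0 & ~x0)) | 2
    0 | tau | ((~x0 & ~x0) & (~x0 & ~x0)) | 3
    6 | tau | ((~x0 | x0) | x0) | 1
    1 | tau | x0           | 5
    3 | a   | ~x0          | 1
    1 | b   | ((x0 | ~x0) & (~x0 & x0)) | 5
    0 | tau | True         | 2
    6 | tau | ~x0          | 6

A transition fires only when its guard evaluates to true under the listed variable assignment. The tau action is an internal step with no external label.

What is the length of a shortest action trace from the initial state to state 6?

Answer: UNREACHABLE

Analysis:
Breadth-first toward 6:
  Layer 0: {0}
  Layer 1: {2}
  Layer 2: {4}
  Layer 3: {1}
  Layer 4: {5}
6 never appears.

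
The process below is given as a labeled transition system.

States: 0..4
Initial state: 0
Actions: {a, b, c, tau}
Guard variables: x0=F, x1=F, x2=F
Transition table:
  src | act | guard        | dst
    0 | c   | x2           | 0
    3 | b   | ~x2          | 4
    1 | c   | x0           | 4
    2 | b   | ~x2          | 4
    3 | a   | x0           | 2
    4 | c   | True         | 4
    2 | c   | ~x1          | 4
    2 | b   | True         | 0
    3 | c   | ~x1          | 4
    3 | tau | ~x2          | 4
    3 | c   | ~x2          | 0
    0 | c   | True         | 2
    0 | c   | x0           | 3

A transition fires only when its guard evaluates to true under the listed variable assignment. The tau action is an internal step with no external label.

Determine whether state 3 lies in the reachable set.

After dropping false guards: 9 live edges.
depth 0: {0}
depth 1: {2}  now seen {0,2}
depth 2: {4}  now seen {0,2,4}
R = {0,2,4}

Answer: UNREACHABLE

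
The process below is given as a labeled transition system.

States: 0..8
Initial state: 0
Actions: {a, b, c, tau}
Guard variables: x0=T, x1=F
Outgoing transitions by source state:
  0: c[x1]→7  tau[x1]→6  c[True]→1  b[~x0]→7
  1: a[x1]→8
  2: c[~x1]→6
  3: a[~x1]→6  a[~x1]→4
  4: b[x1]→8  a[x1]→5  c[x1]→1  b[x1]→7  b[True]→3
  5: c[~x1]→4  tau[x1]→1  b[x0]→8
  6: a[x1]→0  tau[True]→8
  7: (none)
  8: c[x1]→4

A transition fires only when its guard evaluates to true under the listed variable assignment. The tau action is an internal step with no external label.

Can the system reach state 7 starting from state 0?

Answer: UNREACHABLE

Trace:
After dropping false guards: 8 live edges.
L0 = {0}
L1 = {1}  total {0,1}
R = {0,1}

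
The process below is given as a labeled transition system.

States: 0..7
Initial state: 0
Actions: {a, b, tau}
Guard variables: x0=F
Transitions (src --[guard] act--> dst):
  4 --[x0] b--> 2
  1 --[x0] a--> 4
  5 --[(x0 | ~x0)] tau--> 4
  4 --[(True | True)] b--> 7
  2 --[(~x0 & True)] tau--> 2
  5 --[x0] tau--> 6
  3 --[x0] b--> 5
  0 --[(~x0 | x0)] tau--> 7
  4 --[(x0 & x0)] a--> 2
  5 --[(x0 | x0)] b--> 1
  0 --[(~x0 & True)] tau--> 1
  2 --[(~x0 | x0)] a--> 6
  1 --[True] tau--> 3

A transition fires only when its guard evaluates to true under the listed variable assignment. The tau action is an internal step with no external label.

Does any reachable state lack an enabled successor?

Reach set: {0,1,3,7}
  0: tau→1  tau→7  [deg 2]
  1: tau→3  [deg 1]
  3: ∅  [no exit]
  7: ∅  [no exit]
Path to 3: tau·tau

Answer: DEADLOCK at state 3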